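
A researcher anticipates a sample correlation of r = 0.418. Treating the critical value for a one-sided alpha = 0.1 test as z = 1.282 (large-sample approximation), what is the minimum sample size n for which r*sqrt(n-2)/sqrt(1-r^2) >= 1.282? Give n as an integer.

10

Need r·√(n−2)/√(1−r²) ≥ 1.282
√(n−2) ≥ 1.282·√(1−0.174724) / 0.418 = 1.282·0.908447 / 0.418 = 2.7862
n−2 ≥ 7.7629  ⇒  n ≥ 9.7629
Smallest integer n = 10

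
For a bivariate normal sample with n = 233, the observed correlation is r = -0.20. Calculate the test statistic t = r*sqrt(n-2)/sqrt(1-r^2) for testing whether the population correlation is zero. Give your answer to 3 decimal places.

1 − r² = 1 − 0.0400 = 0.9600;  √(1−r²) = 0.979796
√(n−2) = √231 = 15.198684
t = r·√(n−2)/√(1−r²) = -0.20 · 15.198684 / 0.979796 = -3.102

-3.102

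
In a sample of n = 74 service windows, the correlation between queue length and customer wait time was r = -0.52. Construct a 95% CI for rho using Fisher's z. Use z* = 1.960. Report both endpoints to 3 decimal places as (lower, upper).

(-0.669, -0.331)

z_r = atanh(-0.52) = -0.576340;  SE = 1/√(n−3) = 1/√71 = 0.118678
z-limits: -0.576340 ± 1.960·0.118678 = -0.576340 ± 0.232609 = [-0.808949, -0.343731]
ρ-limits: (tanh -0.808949, tanh -0.343731) = (-0.669, -0.331)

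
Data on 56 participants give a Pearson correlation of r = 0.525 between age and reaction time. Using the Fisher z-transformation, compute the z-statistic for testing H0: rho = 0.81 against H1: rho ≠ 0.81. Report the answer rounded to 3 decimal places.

Fisher z: atanh(0.525) = 0.583217, atanh(0.81) = 1.127029
z = (z_r − z_0)·√(n−3) = (0.583217 − 1.127029)·√53 = -0.543812 · 7.280110 = -3.959

-3.959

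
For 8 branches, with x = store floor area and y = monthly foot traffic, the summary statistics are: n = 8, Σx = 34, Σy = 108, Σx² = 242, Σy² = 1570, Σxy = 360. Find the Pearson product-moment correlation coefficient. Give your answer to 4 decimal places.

S_xy = nΣxy − ΣxΣy = 8·360 − 34·108 = 2880 − 3672 = -792
S_xx = nΣx² − (Σx)² = 8·242 − 34² = 1936 − 1156 = 780
S_yy = nΣy² − (Σy)² = 8·1570 − 108² = 12560 − 11664 = 896
r = S_xy / √(S_xx·S_yy) = -792 / √(780·896) = -792 / √698880 = -792 / 835.9904 = -0.9474

-0.9474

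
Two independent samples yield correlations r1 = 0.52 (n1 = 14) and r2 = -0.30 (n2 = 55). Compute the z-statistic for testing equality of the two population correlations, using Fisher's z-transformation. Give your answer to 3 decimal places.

2.669

z1 = atanh(0.52) = 0.576340,  z2 = atanh(-0.30) = -0.309520
SE = √(1/(n1−3) + 1/(n2−3)) = √(1/11 + 1/52) = √(0.0909091 + 0.0192308) = √0.1101399 = 0.331873
z = (z1 − z2)/SE = (0.576340 − (-0.309520)) / 0.331873 = 0.885860 / 0.331873 = 2.669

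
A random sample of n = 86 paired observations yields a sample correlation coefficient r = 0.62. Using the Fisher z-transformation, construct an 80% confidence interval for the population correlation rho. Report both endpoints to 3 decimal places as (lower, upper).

Fisher z: z_r = atanh(r) = ½·ln((1+0.62)/(1−0.62)) = 0.725005
SE(z) = 1/√(n−3) = 1/√83 = 0.109764
80% ⇒ z* = 1.282; margin = 1.282·0.109764 = 0.140717
CI on z-scale: (0.584288, 0.865722)
Back-transform: tanh(0.584288) = 0.525775, tanh(0.865722) = 0.699194

(0.526, 0.699)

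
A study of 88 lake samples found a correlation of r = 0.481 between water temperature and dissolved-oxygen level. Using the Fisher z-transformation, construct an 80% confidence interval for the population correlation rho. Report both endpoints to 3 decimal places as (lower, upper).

(0.367, 0.581)

z_r = atanh(0.481) = 0.524284;  SE = 1/√(n−3) = 1/√85 = 0.108465
z-limits: 0.524284 ± 1.282·0.108465 = 0.524284 ± 0.139052 = [0.385232, 0.663336]
ρ-limits: (tanh 0.385232, tanh 0.663336) = (0.367, 0.581)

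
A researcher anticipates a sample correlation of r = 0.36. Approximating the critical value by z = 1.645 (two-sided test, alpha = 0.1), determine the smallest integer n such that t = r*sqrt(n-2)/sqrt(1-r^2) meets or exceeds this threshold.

21

r√(n−2)/√(1−r²) ≥ 1.645  ⇔  n−2 ≥ (1.645)²·(1−r²)/r²
(1−r²)/r² = (1−0.1296)/0.1296 = 6.7160
n ≥ 2 + 2.706025·6.7160 = 2 + 18.1737 = 20.1737
⌈20.1737⌉ = 21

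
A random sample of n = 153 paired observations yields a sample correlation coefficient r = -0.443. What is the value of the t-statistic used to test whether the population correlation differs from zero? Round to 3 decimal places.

t = r·√(n−2) / √(1−r²) with r = -0.443, n = 153
  = -0.443·√151 / √(1 − 0.196249)
  = -0.443·12.288206 / 0.896522
  = -5.443675 / 0.896522 = -6.072

-6.072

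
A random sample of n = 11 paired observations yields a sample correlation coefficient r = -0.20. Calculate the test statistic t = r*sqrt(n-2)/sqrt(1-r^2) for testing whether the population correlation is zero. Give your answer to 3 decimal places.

-0.612

t = r·√(n−2) / √(1−r²) with r = -0.20, n = 11
  = -0.20·√9 / √(1 − 0.0400)
  = -0.20·3.000000 / 0.979796
  = -0.600000 / 0.979796 = -0.612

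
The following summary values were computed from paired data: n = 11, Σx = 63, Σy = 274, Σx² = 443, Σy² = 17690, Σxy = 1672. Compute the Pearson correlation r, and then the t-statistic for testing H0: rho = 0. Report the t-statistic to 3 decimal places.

0.328

S_xy = nΣxy − ΣxΣy = 11·1672 − 63·274 = 18392 − 17262 = 1130
S_xx = nΣx² − (Σx)² = 11·443 − 63² = 4873 − 3969 = 904
S_yy = nΣy² − (Σy)² = 11·17690 − 274² = 194590 − 75076 = 119514
r = S_xy / √(S_xx·S_yy) = 1130 / √(904·119514) = 1130 / √108040656 = 1130 / 10394.2607 = 0.1087
t = r·√(n−2)/√(1−r²) = 0.1087·√9 / √(1−0.011816) = 0.326100 / 0.994074 = 0.328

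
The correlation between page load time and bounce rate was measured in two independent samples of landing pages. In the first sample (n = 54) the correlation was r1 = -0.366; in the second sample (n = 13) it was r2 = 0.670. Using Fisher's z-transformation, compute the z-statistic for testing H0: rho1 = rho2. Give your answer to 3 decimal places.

-3.454

z1 = atanh(-0.366) = -0.383797,  z2 = atanh(0.670) = 0.810743
SE = √(1/(n1−3) + 1/(n2−3)) = √(1/51 + 1/10) = √(0.0196078 + 0.1000000) = √0.1196078 = 0.345844
z = (z1 − z2)/SE = (-0.383797 − 0.810743) / 0.345844 = -1.194540 / 0.345844 = -3.454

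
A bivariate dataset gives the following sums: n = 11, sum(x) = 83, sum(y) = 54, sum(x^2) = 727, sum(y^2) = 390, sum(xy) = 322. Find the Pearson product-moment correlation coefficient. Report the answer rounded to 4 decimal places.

-0.7618

Numerator: nΣxy − (Σx)(Σy) = 11·322 − (83)(54) = -940
Denominator: √[(nΣx²−(Σx)²)(nΣy²−(Σy)²)]
  nΣx²−(Σx)² = 11·727 − 6889 = 1108;  nΣy²−(Σy)² = 11·390 − 2916 = 1374
  √(1108·1374) = √1522392 = 1233.8525
r = -940 / 1233.8525 = -0.7618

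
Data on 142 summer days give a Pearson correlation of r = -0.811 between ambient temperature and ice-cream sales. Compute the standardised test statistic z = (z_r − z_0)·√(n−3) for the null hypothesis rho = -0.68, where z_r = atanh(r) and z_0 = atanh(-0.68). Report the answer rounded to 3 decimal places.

z_r = atanh(-0.811) = -1.129944,  z_0 = atanh(-0.68) = -0.829114
SE = 1/√(n−3) = 1/√139 = 0.084819
z = (z_r − z_0)/SE = (-1.129944 − (-0.829114)) / 0.084819 = -0.300830 / 0.084819 = -3.547

-3.547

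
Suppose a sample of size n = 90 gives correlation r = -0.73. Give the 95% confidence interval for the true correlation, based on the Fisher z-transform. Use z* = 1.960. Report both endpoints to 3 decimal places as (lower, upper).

(-0.814, -0.616)

Fisher z: z_r = atanh(r) = ½·ln((1+(-0.73))/(1−(-0.73))) = -0.928727
SE(z) = 1/√(n−3) = 1/√87 = 0.107211
95% ⇒ z* = 1.960; margin = 1.960·0.107211 = 0.210134
CI on z-scale: (-1.138861, -0.718593)
Back-transform: tanh(-1.138861) = -0.814030, tanh(-0.718593) = -0.616037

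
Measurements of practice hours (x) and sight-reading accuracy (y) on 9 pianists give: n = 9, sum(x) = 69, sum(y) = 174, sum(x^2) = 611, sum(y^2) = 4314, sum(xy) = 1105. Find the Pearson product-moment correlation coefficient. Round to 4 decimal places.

-0.8205

Numerator: nΣxy − (Σx)(Σy) = 9·1105 − (69)(174) = -2061
Denominator: √[(nΣx²−(Σx)²)(nΣy²−(Σy)²)]
  nΣx²−(Σx)² = 9·611 − 4761 = 738;  nΣy²−(Σy)² = 9·4314 − 30276 = 8550
  √(738·8550) = √6309900 = 2511.9514
r = -2061 / 2511.9514 = -0.8205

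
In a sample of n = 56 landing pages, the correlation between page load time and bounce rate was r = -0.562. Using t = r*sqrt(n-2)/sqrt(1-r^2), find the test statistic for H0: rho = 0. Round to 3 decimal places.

t = r·√(n−2) / √(1−r²) with r = -0.562, n = 56
  = -0.562·√54 / √(1 − 0.315844)
  = -0.562·7.348469 / 0.827137
  = -4.129840 / 0.827137 = -4.993

-4.993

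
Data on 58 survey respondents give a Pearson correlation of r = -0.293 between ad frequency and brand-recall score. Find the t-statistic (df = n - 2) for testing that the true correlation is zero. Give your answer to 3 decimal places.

-2.293

t = r·√(n−2) / √(1−r²) with r = -0.293, n = 58
  = -0.293·√56 / √(1 − 0.085849)
  = -0.293·7.483315 / 0.956112
  = -2.192611 / 0.956112 = -2.293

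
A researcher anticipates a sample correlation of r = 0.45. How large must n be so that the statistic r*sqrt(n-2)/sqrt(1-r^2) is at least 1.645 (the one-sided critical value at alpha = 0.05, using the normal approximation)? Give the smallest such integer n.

13

r√(n−2)/√(1−r²) ≥ 1.645  ⇔  n−2 ≥ (1.645)²·(1−r²)/r²
(1−r²)/r² = (1−0.2025)/0.2025 = 3.9383
n ≥ 2 + 2.706025·3.9383 = 2 + 10.6571 = 12.6571
⌈12.6571⌉ = 13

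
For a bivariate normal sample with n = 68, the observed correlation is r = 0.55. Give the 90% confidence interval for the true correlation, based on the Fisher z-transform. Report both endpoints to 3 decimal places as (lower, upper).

Fisher z: z_r = atanh(r) = ½·ln((1+0.55)/(1−0.55)) = 0.618381
SE(z) = 1/√(n−3) = 1/√65 = 0.124035
90% ⇒ z* = 1.645; margin = 1.645·0.124035 = 0.204038
CI on z-scale: (0.414343, 0.822419)
Back-transform: tanh(0.414343) = 0.392154, tanh(0.822419) = 0.676384

(0.392, 0.676)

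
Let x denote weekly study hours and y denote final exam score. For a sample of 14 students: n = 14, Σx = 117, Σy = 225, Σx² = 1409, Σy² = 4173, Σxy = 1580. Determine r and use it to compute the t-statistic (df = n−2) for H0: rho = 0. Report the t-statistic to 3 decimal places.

-2.687

S_xy = nΣxy − ΣxΣy = 14·1580 − 117·225 = 22120 − 26325 = -4205
S_xx = nΣx² − (Σx)² = 14·1409 − 117² = 19726 − 13689 = 6037
S_yy = nΣy² − (Σy)² = 14·4173 − 225² = 58422 − 50625 = 7797
r = S_xy / √(S_xx·S_yy) = -4205 / √(6037·7797) = -4205 / √47070489 = -4205 / 6860.7936 = -0.6129
t = r·√(n−2)/√(1−r²) = -0.6129·√12 / √(1−0.375646) = -2.123148 / 0.790161 = -2.687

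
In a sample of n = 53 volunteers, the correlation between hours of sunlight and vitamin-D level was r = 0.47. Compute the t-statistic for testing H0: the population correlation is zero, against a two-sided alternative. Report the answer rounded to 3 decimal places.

3.803

t = r·√(n−2) / √(1−r²) with r = 0.47, n = 53
  = 0.47·√51 / √(1 − 0.2209)
  = 0.47·7.141428 / 0.882666
  = 3.356471 / 0.882666 = 3.803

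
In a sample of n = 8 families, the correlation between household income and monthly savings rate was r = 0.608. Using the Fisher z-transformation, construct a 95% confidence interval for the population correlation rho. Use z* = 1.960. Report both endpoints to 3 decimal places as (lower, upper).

(-0.169, 0.919)

z_r = atanh(0.608) = 0.705742;  SE = 1/√(n−3) = 1/√5 = 0.447214
z-limits: 0.705742 ± 1.960·0.447214 = 0.705742 ± 0.876539 = [-0.170797, 1.582281]
ρ-limits: (tanh -0.170797, tanh 1.582281) = (-0.169, 0.919)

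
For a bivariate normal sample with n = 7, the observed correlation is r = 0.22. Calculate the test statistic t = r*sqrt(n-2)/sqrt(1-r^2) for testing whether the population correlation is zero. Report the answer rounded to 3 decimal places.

0.504

1 − r² = 1 − 0.0484 = 0.9516;  √(1−r²) = 0.975500
√(n−2) = √5 = 2.236068
t = r·√(n−2)/√(1−r²) = 0.22 · 2.236068 / 0.975500 = 0.504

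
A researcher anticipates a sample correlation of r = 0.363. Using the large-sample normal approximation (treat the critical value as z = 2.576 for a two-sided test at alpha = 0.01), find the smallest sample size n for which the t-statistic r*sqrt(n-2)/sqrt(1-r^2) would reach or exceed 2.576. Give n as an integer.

Need r·√(n−2)/√(1−r²) ≥ 2.576
√(n−2) ≥ 2.576·√(1−0.131769) / 0.363 = 2.576·0.931789 / 0.363 = 6.6124
n−2 ≥ 43.7238  ⇒  n ≥ 45.7238
Smallest integer n = 46

46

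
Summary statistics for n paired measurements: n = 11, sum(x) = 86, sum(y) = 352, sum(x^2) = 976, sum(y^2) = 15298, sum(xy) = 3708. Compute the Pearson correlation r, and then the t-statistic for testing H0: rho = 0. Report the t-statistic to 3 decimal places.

5.143

S_xy = nΣxy − ΣxΣy = 11·3708 − 86·352 = 40788 − 30272 = 10516
S_xx = nΣx² − (Σx)² = 11·976 − 86² = 10736 − 7396 = 3340
S_yy = nΣy² − (Σy)² = 11·15298 − 352² = 168278 − 123904 = 44374
r = S_xy / √(S_xx·S_yy) = 10516 / √(3340·44374) = 10516 / √148209160 = 10516 / 12174.1184 = 0.8638
t = r·√(n−2)/√(1−r²) = 0.8638·√9 / √(1−0.746150) = 2.591400 / 0.503835 = 5.143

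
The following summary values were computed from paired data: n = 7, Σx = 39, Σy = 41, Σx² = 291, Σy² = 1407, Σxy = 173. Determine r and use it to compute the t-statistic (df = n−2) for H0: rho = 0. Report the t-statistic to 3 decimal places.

-0.430

S_xy = nΣxy − ΣxΣy = 7·173 − 39·41 = 1211 − 1599 = -388
S_xx = nΣx² − (Σx)² = 7·291 − 39² = 2037 − 1521 = 516
S_yy = nΣy² − (Σy)² = 7·1407 − 41² = 9849 − 1681 = 8168
r = S_xy / √(S_xx·S_yy) = -388 / √(516·8168) = -388 / √4214688 = -388 / 2052.9705 = -0.1890
t = r·√(n−2)/√(1−r²) = -0.1890·√5 / √(1−0.035721) = -0.422617 / 0.981977 = -0.430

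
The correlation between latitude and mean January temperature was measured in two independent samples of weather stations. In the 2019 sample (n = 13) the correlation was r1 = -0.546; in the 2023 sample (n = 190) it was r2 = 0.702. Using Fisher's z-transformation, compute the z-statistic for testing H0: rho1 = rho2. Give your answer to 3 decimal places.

-4.572

z1 = atanh(-0.546) = -0.612665,  z2 = atanh(0.702) = 0.871233
SE = √(1/(n1−3) + 1/(n2−3)) = √(1/10 + 1/187) = √(0.1000000 + 0.0053476) = √0.1053476 = 0.324573
z = (z1 − z2)/SE = (-0.612665 − 0.871233) / 0.324573 = -1.483898 / 0.324573 = -4.572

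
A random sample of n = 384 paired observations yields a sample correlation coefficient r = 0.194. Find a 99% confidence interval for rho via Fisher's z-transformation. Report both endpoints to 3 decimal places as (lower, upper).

z_r = atanh(0.194) = 0.196490;  SE = 1/√(n−3) = 1/√381 = 0.051232
z-limits: 0.196490 ± 2.576·0.051232 = 0.196490 ± 0.131974 = [0.064516, 0.328464]
ρ-limits: (tanh 0.064516, tanh 0.328464) = (0.064, 0.317)

(0.064, 0.317)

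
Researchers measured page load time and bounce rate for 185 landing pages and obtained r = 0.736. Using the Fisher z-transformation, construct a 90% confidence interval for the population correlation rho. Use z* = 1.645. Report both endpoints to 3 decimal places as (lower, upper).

(0.675, 0.787)

z_r = atanh(0.736) = 0.941695;  SE = 1/√(n−3) = 1/√182 = 0.074125
z-limits: 0.941695 ± 1.645·0.074125 = 0.941695 ± 0.121936 = [0.819759, 1.063631]
ρ-limits: (tanh 0.819759, tanh 1.063631) = (0.675, 0.787)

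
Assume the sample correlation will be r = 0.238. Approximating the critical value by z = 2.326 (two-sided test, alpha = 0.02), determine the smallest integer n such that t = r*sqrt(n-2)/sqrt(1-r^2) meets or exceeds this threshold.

93

Need r·√(n−2)/√(1−r²) ≥ 2.326
√(n−2) ≥ 2.326·√(1−0.056644) / 0.238 = 2.326·0.971265 / 0.238 = 9.4923
n−2 ≥ 90.1038  ⇒  n ≥ 92.1038
Smallest integer n = 93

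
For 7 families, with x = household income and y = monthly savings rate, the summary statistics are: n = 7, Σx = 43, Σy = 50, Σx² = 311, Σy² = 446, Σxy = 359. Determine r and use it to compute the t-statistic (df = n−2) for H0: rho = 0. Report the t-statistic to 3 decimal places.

S_xy = nΣxy − ΣxΣy = 7·359 − 43·50 = 2513 − 2150 = 363
S_xx = nΣx² − (Σx)² = 7·311 − 43² = 2177 − 1849 = 328
S_yy = nΣy² − (Σy)² = 7·446 − 50² = 3122 − 2500 = 622
r = S_xy / √(S_xx·S_yy) = 363 / √(328·622) = 363 / √204016 = 363 / 451.6813 = 0.8037
t = r·√(n−2)/√(1−r²) = 0.8037·√5 / √(1−0.645934) = 1.797128 / 0.595034 = 3.020

3.020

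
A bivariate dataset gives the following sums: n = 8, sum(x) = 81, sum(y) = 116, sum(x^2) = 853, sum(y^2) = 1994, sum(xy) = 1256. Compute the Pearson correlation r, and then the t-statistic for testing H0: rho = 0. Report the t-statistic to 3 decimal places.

Numerator: nΣxy − (Σx)(Σy) = 8·1256 − (81)(116) = 652
Denominator: √[(nΣx²−(Σx)²)(nΣy²−(Σy)²)]
  nΣx²−(Σx)² = 8·853 − 6561 = 263;  nΣy²−(Σy)² = 8·1994 − 13456 = 2496
  √(263·2496) = √656448 = 810.2148
r = 652 / 810.2148 = 0.8047
t = r·√(n−2)/√(1−r²) = 0.8047·√6 / √(1−0.647542) = 1.971104 / 0.593682 = 3.320

3.320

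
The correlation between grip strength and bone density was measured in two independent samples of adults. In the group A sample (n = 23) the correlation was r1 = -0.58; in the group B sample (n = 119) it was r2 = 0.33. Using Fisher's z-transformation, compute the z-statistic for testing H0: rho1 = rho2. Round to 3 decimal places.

Fisher z-transforms: z1 = atanh(-0.58) = -0.662463, z2 = atanh(0.33) = 0.342828; difference d = -1.005291
Var(d) = 1/20 + 1/116 = 0.0500000 + 0.0086207 = 0.0586207
z = d/√Var(d) = -1.005291 / √0.0586207 = -1.005291 / 0.242117 = -4.152

-4.152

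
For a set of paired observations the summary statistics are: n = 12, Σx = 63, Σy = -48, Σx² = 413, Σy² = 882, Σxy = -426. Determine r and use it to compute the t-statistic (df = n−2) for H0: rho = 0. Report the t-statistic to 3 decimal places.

-3.382

S_xy = nΣxy − ΣxΣy = 12·(-426) − 63·(-48) = -5112 − (-3024) = -2088
S_xx = nΣx² − (Σx)² = 12·413 − 63² = 4956 − 3969 = 987
S_yy = nΣy² − (Σy)² = 12·882 − (-48)² = 10584 − 2304 = 8280
r = S_xy / √(S_xx·S_yy) = -2088 / √(987·8280) = -2088 / √8172360 = -2088 / 2858.7340 = -0.7304
t = r·√(n−2)/√(1−r²) = -0.7304·√10 / √(1−0.533484) = -2.309728 / 0.683020 = -3.382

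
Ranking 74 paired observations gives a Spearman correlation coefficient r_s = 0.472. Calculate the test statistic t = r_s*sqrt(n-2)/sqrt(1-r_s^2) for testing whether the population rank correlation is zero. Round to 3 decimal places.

4.543

1 − r_s² = 1 − 0.222784 = 0.777216;  √(1−r_s²) = 0.881599
√(n−2) = √72 = 8.485281
t = r_s·√(n−2)/√(1−r_s²) = 0.472 · 8.485281 / 0.881599 = 4.543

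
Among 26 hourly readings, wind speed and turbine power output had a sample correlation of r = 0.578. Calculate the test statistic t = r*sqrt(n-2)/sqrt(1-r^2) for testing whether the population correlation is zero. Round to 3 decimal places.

3.470

t = r·√(n−2) / √(1−r²) with r = 0.578, n = 26
  = 0.578·√24 / √(1 − 0.334084)
  = 0.578·4.898979 / 0.816037
  = 2.831610 / 0.816037 = 3.470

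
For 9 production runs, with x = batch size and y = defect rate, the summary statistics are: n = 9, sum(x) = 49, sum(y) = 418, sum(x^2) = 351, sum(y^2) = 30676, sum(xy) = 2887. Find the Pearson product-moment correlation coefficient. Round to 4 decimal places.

Numerator: nΣxy − (Σx)(Σy) = 9·2887 − (49)(418) = 5501
Denominator: √[(nΣx²−(Σx)²)(nΣy²−(Σy)²)]
  nΣx²−(Σx)² = 9·351 − 2401 = 758;  nΣy²−(Σy)² = 9·30676 − 174724 = 101360
  √(758·101360) = √76830880 = 8765.3226
r = 5501 / 8765.3226 = 0.6276

0.6276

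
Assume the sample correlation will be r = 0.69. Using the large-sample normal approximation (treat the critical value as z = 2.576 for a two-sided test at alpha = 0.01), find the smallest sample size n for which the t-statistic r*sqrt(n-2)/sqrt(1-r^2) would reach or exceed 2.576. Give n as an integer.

Need r·√(n−2)/√(1−r²) ≥ 2.576
√(n−2) ≥ 2.576·√(1−0.4761) / 0.69 = 2.576·0.723809 / 0.69 = 2.7022
n−2 ≥ 7.3019  ⇒  n ≥ 9.3019
Smallest integer n = 10

10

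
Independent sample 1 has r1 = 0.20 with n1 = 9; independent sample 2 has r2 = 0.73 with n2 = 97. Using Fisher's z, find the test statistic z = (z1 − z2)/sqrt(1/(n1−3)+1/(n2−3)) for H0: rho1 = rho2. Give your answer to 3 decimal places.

-1.724

Fisher z-transforms: z1 = atanh(0.20) = 0.202733, z2 = atanh(0.73) = 0.928727; difference d = -0.725994
Var(d) = 1/6 + 1/94 = 0.1666667 + 0.0106383 = 0.1773050
z = d/√Var(d) = -0.725994 / √0.1773050 = -0.725994 / 0.421076 = -1.724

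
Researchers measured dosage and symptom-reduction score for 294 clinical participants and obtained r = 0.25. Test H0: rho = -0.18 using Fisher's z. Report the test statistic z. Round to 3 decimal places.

Fisher z: atanh(0.25) = 0.255413, atanh(-0.18) = -0.181983
z = (z_r − z_0)·√(n−3) = (0.255413 − (-0.181983))·√291 = 0.437396 · 17.058722 = 7.461

7.461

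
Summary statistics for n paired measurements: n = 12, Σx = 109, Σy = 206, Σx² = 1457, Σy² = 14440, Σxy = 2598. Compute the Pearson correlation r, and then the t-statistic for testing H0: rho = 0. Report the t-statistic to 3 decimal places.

Numerator: nΣxy − (Σx)(Σy) = 12·2598 − (109)(206) = 8722
Denominator: √[(nΣx²−(Σx)²)(nΣy²−(Σy)²)]
  nΣx²−(Σx)² = 12·1457 − 11881 = 5603;  nΣy²−(Σy)² = 12·14440 − 42436 = 130844
  √(5603·130844) = √733118932 = 27076.1691
r = 8722 / 27076.1691 = 0.3221
t = r·√(n−2)/√(1−r²) = 0.3221·√10 / √(1−0.103748) = 1.018570 / 0.946706 = 1.076

1.076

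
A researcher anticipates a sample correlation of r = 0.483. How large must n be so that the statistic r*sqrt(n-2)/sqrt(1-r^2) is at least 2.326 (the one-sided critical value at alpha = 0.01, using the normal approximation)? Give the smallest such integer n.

r√(n−2)/√(1−r²) ≥ 2.326  ⇔  n−2 ≥ (2.326)²·(1−r²)/r²
(1−r²)/r² = (1−0.233289)/0.233289 = 3.2865
n ≥ 2 + 5.410276·3.2865 = 2 + 17.7809 = 19.7809
⌈19.7809⌉ = 20

20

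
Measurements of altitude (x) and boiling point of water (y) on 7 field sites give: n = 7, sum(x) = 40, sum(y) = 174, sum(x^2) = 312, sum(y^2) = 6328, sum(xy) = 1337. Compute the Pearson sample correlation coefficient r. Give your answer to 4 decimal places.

Numerator: nΣxy − (Σx)(Σy) = 7·1337 − (40)(174) = 2399
Denominator: √[(nΣx²−(Σx)²)(nΣy²−(Σy)²)]
  nΣx²−(Σx)² = 7·312 − 1600 = 584;  nΣy²−(Σy)² = 7·6328 − 30276 = 14020
  √(584·14020) = √8187680 = 2861.4122
r = 2399 / 2861.4122 = 0.8384

0.8384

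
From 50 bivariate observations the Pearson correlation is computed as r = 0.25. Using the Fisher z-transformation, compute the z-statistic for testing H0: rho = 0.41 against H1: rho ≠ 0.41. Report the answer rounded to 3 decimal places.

z_r = atanh(0.25) = 0.255413,  z_0 = atanh(0.41) = 0.435611
SE = 1/√(n−3) = 1/√47 = 0.145865
z = (z_r − z_0)/SE = (0.255413 − 0.435611) / 0.145865 = -0.180198 / 0.145865 = -1.235

-1.235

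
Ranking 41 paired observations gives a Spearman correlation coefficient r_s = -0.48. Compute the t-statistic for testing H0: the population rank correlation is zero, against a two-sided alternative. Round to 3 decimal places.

1 − r_s² = 1 − 0.2304 = 0.7696;  √(1−r_s²) = 0.877268
√(n−2) = √39 = 6.244998
t = r_s·√(n−2)/√(1−r_s²) = -0.48 · 6.244998 / 0.877268 = -3.417

-3.417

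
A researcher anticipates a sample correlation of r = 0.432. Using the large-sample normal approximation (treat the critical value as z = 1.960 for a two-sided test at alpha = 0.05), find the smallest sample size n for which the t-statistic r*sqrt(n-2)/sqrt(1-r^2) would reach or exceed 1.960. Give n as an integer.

19

r√(n−2)/√(1−r²) ≥ 1.960  ⇔  n−2 ≥ (1.960)²·(1−r²)/r²
(1−r²)/r² = (1−0.186624)/0.186624 = 4.3584
n ≥ 2 + 3.8416·4.3584 = 2 + 16.7432 = 18.7432
⌈18.7432⌉ = 19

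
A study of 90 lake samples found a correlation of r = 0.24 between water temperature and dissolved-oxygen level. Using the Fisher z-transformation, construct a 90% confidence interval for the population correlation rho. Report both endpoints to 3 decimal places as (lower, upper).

(0.068, 0.398)

Fisher z: z_r = atanh(r) = ½·ln((1+0.24)/(1−0.24)) = 0.244774
SE(z) = 1/√(n−3) = 1/√87 = 0.107211
90% ⇒ z* = 1.645; margin = 1.645·0.107211 = 0.176362
CI on z-scale: (0.068412, 0.421136)
Back-transform: tanh(0.068412) = 0.068305, tanh(0.421136) = 0.397887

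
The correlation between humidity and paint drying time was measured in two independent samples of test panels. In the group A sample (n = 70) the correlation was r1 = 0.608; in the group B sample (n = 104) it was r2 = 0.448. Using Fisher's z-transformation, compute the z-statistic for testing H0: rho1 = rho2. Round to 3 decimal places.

1.419

Fisher z-transforms: z1 = atanh(0.608) = 0.705742, z2 = atanh(0.448) = 0.482195; difference d = 0.223547
Var(d) = 1/67 + 1/101 = 0.0149254 + 0.0099010 = 0.0248264
z = d/√Var(d) = 0.223547 / √0.0248264 = 0.223547 / 0.157564 = 1.419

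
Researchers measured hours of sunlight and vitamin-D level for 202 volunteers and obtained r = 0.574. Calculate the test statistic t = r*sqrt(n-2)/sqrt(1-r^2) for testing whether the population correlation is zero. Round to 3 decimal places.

t = r·√(n−2) / √(1−r²) with r = 0.574, n = 202
  = 0.574·√200 / √(1 − 0.329476)
  = 0.574·14.142136 / 0.818855
  = 8.117586 / 0.818855 = 9.913

9.913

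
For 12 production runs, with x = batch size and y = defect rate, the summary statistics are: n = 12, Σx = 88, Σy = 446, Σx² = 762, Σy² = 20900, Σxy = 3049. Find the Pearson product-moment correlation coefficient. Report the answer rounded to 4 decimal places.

-0.3121

Numerator: nΣxy − (Σx)(Σy) = 12·3049 − (88)(446) = -2660
Denominator: √[(nΣx²−(Σx)²)(nΣy²−(Σy)²)]
  nΣx²−(Σx)² = 12·762 − 7744 = 1400;  nΣy²−(Σy)² = 12·20900 − 198916 = 51884
  √(1400·51884) = √72637600 = 8522.7695
r = -2660 / 8522.7695 = -0.3121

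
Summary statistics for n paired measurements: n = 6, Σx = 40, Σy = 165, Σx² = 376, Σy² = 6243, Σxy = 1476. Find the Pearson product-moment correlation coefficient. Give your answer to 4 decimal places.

Numerator: nΣxy − (Σx)(Σy) = 6·1476 − (40)(165) = 2256
Denominator: √[(nΣx²−(Σx)²)(nΣy²−(Σy)²)]
  nΣx²−(Σx)² = 6·376 − 1600 = 656;  nΣy²−(Σy)² = 6·6243 − 27225 = 10233
  √(656·10233) = √6712848 = 2590.9164
r = 2256 / 2590.9164 = 0.8707

0.8707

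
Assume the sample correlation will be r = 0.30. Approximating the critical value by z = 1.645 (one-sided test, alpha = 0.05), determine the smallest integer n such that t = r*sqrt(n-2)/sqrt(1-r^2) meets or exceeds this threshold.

30

Need r·√(n−2)/√(1−r²) ≥ 1.645
√(n−2) ≥ 1.645·√(1−0.0900) / 0.30 = 1.645·0.953939 / 0.30 = 5.2308
n−2 ≥ 27.3613  ⇒  n ≥ 29.3613
Smallest integer n = 30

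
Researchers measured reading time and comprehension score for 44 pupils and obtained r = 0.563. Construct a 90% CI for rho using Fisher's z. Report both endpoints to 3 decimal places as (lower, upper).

(0.363, 0.713)

Fisher z: z_r = atanh(r) = ½·ln((1+0.563)/(1−0.563)) = 0.637215
SE(z) = 1/√(n−3) = 1/√41 = 0.156174
90% ⇒ z* = 1.645; margin = 1.645·0.156174 = 0.256906
CI on z-scale: (0.380309, 0.894121)
Back-transform: tanh(0.380309) = 0.362976, tanh(0.894121) = 0.713423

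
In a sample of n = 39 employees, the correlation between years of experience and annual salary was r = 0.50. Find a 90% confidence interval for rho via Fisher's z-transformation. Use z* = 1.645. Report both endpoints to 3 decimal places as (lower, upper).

Fisher z: z_r = atanh(r) = ½·ln((1+0.50)/(1−0.50)) = 0.549306
SE(z) = 1/√(n−3) = 1/√36 = 0.166667
90% ⇒ z* = 1.645; margin = 1.645·0.166667 = 0.274167
CI on z-scale: (0.275139, 0.823473)
Back-transform: tanh(0.275139) = 0.268400, tanh(0.823473) = 0.676956

(0.268, 0.677)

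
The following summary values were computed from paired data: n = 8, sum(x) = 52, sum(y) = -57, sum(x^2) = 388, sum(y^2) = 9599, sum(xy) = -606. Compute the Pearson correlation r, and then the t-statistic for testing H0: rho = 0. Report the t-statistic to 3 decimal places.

Numerator: nΣxy − (Σx)(Σy) = 8·(-606) − (52)(-57) = -1884
Denominator: √[(nΣx²−(Σx)²)(nΣy²−(Σy)²)]
  nΣx²−(Σx)² = 8·388 − 2704 = 400;  nΣy²−(Σy)² = 8·9599 − 3249 = 73543
  √(400·73543) = √29417200 = 5423.7625
r = -1884 / 5423.7625 = -0.3474
t = r·√(n−2)/√(1−r²) = -0.3474·√6 / √(1−0.120687) = -0.850953 / 0.937717 = -0.907

-0.907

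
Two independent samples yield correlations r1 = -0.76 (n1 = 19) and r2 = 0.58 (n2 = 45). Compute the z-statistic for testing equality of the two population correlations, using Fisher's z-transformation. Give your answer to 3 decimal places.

-5.646

Fisher z-transforms: z1 = atanh(-0.76) = -0.996215, z2 = atanh(0.58) = 0.662463; difference d = -1.658678
Var(d) = 1/16 + 1/42 = 0.0625000 + 0.0238095 = 0.0863095
z = d/√Var(d) = -1.658678 / √0.0863095 = -1.658678 / 0.293785 = -5.646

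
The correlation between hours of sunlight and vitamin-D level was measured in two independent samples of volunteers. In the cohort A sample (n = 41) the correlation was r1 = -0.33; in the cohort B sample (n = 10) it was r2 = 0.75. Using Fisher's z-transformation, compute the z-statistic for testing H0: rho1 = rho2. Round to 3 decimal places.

z1 = atanh(-0.33) = -0.342828,  z2 = atanh(0.75) = 0.972955
SE = √(1/(n1−3) + 1/(n2−3)) = √(1/38 + 1/7) = √(0.0263158 + 0.1428571) = √0.1691729 = 0.411306
z = (z1 − z2)/SE = (-0.342828 − 0.972955) / 0.411306 = -1.315783 / 0.411306 = -3.199

-3.199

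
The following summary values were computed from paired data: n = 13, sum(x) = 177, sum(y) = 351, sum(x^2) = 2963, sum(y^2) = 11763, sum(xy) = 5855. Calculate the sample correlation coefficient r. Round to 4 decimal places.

0.9569

Numerator: nΣxy − (Σx)(Σy) = 13·5855 − (177)(351) = 13988
Denominator: √[(nΣx²−(Σx)²)(nΣy²−(Σy)²)]
  nΣx²−(Σx)² = 13·2963 − 31329 = 7190;  nΣy²−(Σy)² = 13·11763 − 123201 = 29718
  √(7190·29718) = √213672420 = 14617.5381
r = 13988 / 14617.5381 = 0.9569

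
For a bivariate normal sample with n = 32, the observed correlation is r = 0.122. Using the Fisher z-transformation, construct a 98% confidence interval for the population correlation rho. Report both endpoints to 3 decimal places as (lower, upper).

z_r = atanh(0.122) = 0.122611;  SE = 1/√(n−3) = 1/√29 = 0.185695
z-limits: 0.122611 ± 2.326·0.185695 = 0.122611 ± 0.431927 = [-0.309316, 0.554538]
ρ-limits: (tanh -0.309316, tanh 0.554538) = (-0.300, 0.504)

(-0.300, 0.504)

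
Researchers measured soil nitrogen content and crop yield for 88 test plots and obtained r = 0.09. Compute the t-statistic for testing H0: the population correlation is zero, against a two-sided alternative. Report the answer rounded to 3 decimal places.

t = r·√(n−2) / √(1−r²) with r = 0.09, n = 88
  = 0.09·√86 / √(1 − 0.0081)
  = 0.09·9.273618 / 0.995942
  = 0.834626 / 0.995942 = 0.838

0.838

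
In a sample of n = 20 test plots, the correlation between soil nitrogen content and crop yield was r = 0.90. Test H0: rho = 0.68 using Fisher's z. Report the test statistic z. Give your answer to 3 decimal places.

z_r = atanh(0.90) = 1.472219,  z_0 = atanh(0.68) = 0.829114
SE = 1/√(n−3) = 1/√17 = 0.242536
z = (z_r − z_0)/SE = (1.472219 − 0.829114) / 0.242536 = 0.643105 / 0.242536 = 2.652

2.652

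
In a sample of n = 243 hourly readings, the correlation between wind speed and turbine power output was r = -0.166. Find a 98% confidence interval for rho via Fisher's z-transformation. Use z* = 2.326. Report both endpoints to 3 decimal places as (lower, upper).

Fisher z: z_r = atanh(r) = ½·ln((1+(-0.166))/(1−(-0.166))) = -0.167550
SE(z) = 1/√(n−3) = 1/√240 = 0.064550
98% ⇒ z* = 2.326; margin = 2.326·0.064550 = 0.150143
CI on z-scale: (-0.317693, -0.017407)
Back-transform: tanh(-0.317693) = -0.307419, tanh(-0.017407) = -0.017405

(-0.307, -0.017)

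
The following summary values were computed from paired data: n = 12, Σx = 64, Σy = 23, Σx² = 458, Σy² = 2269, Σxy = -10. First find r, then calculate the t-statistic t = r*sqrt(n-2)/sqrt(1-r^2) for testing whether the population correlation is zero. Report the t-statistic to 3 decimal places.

Numerator: nΣxy − (Σx)(Σy) = 12·(-10) − (64)(23) = -1592
Denominator: √[(nΣx²−(Σx)²)(nΣy²−(Σy)²)]
  nΣx²−(Σx)² = 12·458 − 4096 = 1400;  nΣy²−(Σy)² = 12·2269 − 529 = 26699
  √(1400·26699) = √37378600 = 6113.8041
r = -1592 / 6113.8041 = -0.2604
t = r·√(n−2)/√(1−r²) = -0.2604·√10 / √(1−0.067808) = -0.823457 / 0.965501 = -0.853

-0.853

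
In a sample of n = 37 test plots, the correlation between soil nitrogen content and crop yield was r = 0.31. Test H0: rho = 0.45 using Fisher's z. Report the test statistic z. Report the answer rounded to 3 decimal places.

Fisher z: atanh(0.31) = 0.320545, atanh(0.45) = 0.484700
z = (z_r − z_0)·√(n−3) = (0.320545 − 0.484700)·√34 = -0.164155 · 5.830952 = -0.957

-0.957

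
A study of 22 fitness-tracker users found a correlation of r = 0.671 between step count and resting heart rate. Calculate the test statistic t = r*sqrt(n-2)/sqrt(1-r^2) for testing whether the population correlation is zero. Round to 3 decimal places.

1 − r² = 1 − 0.450241 = 0.549759;  √(1−r²) = 0.741457
√(n−2) = √20 = 4.472136
t = r·√(n−2)/√(1−r²) = 0.671 · 4.472136 / 0.741457 = 4.047

4.047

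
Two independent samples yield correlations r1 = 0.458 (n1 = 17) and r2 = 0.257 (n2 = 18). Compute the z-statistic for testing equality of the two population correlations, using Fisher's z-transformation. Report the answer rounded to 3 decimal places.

0.624

z1 = atanh(0.458) = 0.494777,  z2 = atanh(0.257) = 0.262894
SE = √(1/(n1−3) + 1/(n2−3)) = √(1/14 + 1/15) = √(0.0714286 + 0.0666667) = √0.1380953 = 0.371612
z = (z1 − z2)/SE = (0.494777 − 0.262894) / 0.371612 = 0.231883 / 0.371612 = 0.624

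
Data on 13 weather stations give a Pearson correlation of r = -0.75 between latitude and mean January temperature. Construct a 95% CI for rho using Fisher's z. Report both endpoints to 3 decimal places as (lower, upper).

(-0.921, -0.339)

Fisher z: z_r = atanh(r) = ½·ln((1+(-0.75))/(1−(-0.75))) = -0.972955
SE(z) = 1/√(n−3) = 1/√10 = 0.316228
95% ⇒ z* = 1.960; margin = 1.960·0.316228 = 0.619807
CI on z-scale: (-1.592762, -0.353148)
Back-transform: tanh(-1.592762) = -0.920572, tanh(-0.353148) = -0.339164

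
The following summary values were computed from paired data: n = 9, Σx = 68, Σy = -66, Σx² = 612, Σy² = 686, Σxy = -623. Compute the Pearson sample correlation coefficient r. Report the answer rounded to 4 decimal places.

S_xy = nΣxy − ΣxΣy = 9·(-623) − 68·(-66) = -5607 − (-4488) = -1119
S_xx = nΣx² − (Σx)² = 9·612 − 68² = 5508 − 4624 = 884
S_yy = nΣy² − (Σy)² = 9·686 − (-66)² = 6174 − 4356 = 1818
r = S_xy / √(S_xx·S_yy) = -1119 / √(884·1818) = -1119 / √1607112 = -1119 / 1267.7192 = -0.8827

-0.8827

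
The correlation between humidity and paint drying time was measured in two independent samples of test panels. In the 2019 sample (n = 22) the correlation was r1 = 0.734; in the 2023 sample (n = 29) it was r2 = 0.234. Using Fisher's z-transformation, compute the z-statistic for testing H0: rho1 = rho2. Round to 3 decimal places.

z1 = atanh(0.734) = 0.937345,  z2 = atanh(0.234) = 0.238417
SE = √(1/(n1−3) + 1/(n2−3)) = √(1/19 + 1/26) = √(0.0526316 + 0.0384615) = √0.0910931 = 0.301816
z = (z1 − z2)/SE = (0.937345 − 0.238417) / 0.301816 = 0.698928 / 0.301816 = 2.316

2.316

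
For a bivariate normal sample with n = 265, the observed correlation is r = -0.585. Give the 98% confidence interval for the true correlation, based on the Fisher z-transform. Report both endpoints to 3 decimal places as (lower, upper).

z_r = atanh(-0.585) = -0.670031;  SE = 1/√(n−3) = 1/√262 = 0.061780
z-limits: -0.670031 ± 2.326·0.061780 = -0.670031 ± 0.143700 = [-0.813731, -0.526331]
ρ-limits: (tanh -0.813731, tanh -0.526331) = (-0.672, -0.483)

(-0.672, -0.483)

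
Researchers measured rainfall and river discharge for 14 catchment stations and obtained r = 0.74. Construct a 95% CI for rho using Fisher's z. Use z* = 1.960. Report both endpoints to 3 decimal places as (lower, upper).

z_r = atanh(0.74) = 0.950479;  SE = 1/√(n−3) = 1/√11 = 0.301511
z-limits: 0.950479 ± 1.960·0.301511 = 0.950479 ± 0.590962 = [0.359517, 1.541441]
ρ-limits: (tanh 0.359517, tanh 1.541441) = (0.345, 0.912)

(0.345, 0.912)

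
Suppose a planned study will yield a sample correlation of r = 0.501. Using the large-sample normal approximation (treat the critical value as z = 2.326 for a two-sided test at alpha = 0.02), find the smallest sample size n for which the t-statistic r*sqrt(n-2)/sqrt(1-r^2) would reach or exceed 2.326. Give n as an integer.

r√(n−2)/√(1−r²) ≥ 2.326  ⇔  n−2 ≥ (2.326)²·(1−r²)/r²
(1−r²)/r² = (1−0.251001)/0.251001 = 2.9840
n ≥ 2 + 5.410276·2.9840 = 2 + 16.1443 = 18.1443
⌈18.1443⌉ = 19

19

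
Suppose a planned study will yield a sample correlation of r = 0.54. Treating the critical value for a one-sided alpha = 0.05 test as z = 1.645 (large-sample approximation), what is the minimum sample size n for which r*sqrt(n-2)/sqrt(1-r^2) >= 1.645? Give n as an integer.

r√(n−2)/√(1−r²) ≥ 1.645  ⇔  n−2 ≥ (1.645)²·(1−r²)/r²
(1−r²)/r² = (1−0.2916)/0.2916 = 2.4294
n ≥ 2 + 2.706025·2.4294 = 2 + 6.5740 = 8.5740
⌈8.5740⌉ = 9

9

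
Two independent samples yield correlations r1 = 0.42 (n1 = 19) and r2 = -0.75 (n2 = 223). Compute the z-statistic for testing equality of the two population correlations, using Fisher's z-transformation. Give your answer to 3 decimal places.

z1 = atanh(0.42) = 0.447692,  z2 = atanh(-0.75) = -0.972955
SE = √(1/(n1−3) + 1/(n2−3)) = √(1/16 + 1/220) = √(0.0625000 + 0.0045455) = √0.0670455 = 0.258931
z = (z1 − z2)/SE = (0.447692 − (-0.972955)) / 0.258931 = 1.420647 / 0.258931 = 5.487

5.487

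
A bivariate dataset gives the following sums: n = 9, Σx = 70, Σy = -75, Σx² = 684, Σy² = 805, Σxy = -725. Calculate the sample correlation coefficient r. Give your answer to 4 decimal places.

-0.8938

Numerator: nΣxy − (Σx)(Σy) = 9·(-725) − (70)(-75) = -1275
Denominator: √[(nΣx²−(Σx)²)(nΣy²−(Σy)²)]
  nΣx²−(Σx)² = 9·684 − 4900 = 1256;  nΣy²−(Σy)² = 9·805 − 5625 = 1620
  √(1256·1620) = √2034720 = 1426.4361
r = -1275 / 1426.4361 = -0.8938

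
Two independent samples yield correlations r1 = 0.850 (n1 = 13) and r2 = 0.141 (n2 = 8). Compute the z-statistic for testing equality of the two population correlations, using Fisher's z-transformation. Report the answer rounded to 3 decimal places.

2.034

z1 = atanh(0.850) = 1.256153,  z2 = atanh(0.141) = 0.141946
SE = √(1/(n1−3) + 1/(n2−3)) = √(1/10 + 1/5) = √(0.1000000 + 0.2000000) = √0.3000000 = 0.547723
z = (z1 − z2)/SE = (1.256153 − 0.141946) / 0.547723 = 1.114207 / 0.547723 = 2.034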